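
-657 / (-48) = 219 / 16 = 13.69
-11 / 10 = -1.10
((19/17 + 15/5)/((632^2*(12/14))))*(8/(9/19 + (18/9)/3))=931/11034088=0.00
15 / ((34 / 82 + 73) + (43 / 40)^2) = 328000 / 1630603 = 0.20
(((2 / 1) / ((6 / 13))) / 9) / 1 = 0.48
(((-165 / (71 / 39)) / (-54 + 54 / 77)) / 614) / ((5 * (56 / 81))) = 42471 / 53010304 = 0.00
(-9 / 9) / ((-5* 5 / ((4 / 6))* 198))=1 / 7425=0.00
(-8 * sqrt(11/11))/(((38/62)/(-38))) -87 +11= 420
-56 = -56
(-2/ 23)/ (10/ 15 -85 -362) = 6/ 30797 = 0.00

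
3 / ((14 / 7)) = 3 / 2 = 1.50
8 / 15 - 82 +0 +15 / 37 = -44989 / 555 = -81.06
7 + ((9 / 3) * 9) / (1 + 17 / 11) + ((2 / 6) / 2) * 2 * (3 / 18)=17.66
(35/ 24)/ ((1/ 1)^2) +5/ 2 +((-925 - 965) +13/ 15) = -75407/ 40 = -1885.18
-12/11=-1.09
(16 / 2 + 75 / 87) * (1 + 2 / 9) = 2827 / 261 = 10.83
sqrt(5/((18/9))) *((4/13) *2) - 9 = -8.03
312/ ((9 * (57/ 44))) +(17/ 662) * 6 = 1523377/ 56601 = 26.91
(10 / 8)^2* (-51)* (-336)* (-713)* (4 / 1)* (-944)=72086011200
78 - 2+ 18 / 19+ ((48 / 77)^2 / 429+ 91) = 2705494369 / 16109093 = 167.95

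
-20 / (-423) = 20 / 423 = 0.05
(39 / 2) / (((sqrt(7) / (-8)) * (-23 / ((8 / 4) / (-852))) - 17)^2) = 52417881672 / 28222919098349089 - 207874368 * sqrt(7) / 28222919098349089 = 0.00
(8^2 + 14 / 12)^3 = 59776471 / 216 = 276742.92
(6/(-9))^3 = -8/27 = -0.30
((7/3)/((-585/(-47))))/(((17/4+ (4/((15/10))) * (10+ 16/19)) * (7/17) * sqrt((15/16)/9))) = 242896 * sqrt(15)/22115925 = 0.04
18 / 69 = 6 / 23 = 0.26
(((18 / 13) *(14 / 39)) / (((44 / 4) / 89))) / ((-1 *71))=-7476 / 131989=-0.06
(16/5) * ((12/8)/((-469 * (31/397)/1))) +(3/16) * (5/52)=-6836871/60482240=-0.11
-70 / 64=-35 / 32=-1.09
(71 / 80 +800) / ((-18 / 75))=-106785 / 32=-3337.03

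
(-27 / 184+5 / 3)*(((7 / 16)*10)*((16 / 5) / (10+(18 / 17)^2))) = 1697297 / 887064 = 1.91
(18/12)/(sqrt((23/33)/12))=9 *sqrt(253)/23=6.22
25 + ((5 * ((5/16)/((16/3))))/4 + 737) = 780363/1024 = 762.07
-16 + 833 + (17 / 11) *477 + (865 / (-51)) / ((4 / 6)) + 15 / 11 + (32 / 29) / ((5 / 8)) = 1531.87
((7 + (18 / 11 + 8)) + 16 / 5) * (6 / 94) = 3273 / 2585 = 1.27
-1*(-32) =32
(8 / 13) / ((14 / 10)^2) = 200 / 637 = 0.31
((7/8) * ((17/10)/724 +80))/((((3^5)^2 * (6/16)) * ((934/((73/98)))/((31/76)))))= 1310768071/1274561724401280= 0.00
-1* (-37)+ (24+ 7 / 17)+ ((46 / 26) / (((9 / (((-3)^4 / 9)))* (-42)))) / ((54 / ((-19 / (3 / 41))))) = 92648477 / 1503684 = 61.61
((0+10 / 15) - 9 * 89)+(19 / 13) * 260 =-1261 / 3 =-420.33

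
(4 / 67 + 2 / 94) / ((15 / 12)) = 204 / 3149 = 0.06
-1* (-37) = 37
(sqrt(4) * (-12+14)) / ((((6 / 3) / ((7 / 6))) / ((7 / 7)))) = 7 / 3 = 2.33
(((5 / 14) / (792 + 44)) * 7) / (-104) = -5 / 173888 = -0.00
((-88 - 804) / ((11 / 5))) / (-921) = 4460 / 10131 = 0.44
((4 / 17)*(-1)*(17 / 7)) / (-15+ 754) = -4 / 5173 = -0.00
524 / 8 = 131 / 2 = 65.50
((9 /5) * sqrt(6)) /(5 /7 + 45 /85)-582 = -582 + 1071 * sqrt(6) /740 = -578.45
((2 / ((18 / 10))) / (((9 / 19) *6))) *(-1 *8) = -760 / 243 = -3.13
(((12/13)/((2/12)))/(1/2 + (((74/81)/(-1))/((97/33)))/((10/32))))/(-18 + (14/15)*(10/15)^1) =42427800/65840099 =0.64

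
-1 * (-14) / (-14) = -1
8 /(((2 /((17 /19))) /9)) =612 /19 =32.21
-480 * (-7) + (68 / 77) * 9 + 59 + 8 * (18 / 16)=264568 / 77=3435.95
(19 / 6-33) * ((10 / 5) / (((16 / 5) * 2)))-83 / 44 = -11837 / 1056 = -11.21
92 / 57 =1.61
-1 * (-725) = 725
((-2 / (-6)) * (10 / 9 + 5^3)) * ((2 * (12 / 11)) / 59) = 9080 / 5841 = 1.55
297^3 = 26198073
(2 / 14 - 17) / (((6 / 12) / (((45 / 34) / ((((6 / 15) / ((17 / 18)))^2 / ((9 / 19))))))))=-125375 / 1064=-117.83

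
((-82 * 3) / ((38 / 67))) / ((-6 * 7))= 2747 / 266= 10.33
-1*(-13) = 13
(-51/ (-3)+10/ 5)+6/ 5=101/ 5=20.20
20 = 20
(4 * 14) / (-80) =-7 / 10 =-0.70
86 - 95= -9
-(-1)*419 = 419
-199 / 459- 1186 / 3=-181657 / 459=-395.77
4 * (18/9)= 8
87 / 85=1.02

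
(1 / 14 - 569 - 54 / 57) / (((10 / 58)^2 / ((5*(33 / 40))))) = -4206994011 / 53200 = -79078.83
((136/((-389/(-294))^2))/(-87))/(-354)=653072/258910231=0.00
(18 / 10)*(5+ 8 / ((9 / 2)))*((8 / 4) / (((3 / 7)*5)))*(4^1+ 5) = 2562 / 25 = 102.48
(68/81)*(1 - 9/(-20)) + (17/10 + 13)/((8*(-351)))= 102103/84240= 1.21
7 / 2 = 3.50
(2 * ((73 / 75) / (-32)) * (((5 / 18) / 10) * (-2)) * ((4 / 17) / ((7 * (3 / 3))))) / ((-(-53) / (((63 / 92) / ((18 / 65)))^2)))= 86359 / 6588919296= 0.00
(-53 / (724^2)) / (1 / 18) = -477 / 262088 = -0.00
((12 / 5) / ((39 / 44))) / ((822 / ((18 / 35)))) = 528 / 311675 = 0.00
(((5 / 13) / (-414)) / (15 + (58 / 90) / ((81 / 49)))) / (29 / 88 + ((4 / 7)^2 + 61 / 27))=-5893965 / 284645366408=-0.00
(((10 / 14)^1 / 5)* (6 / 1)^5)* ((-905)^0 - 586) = -4548960 / 7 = -649851.43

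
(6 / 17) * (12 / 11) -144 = -143.61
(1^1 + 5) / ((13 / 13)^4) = 6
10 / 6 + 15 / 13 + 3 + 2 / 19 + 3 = 6614 / 741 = 8.93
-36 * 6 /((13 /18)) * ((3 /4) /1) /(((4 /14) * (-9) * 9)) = 126 /13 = 9.69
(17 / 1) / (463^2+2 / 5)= 85 / 1071847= 0.00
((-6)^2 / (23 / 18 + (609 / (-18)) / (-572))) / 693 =3744 / 96355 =0.04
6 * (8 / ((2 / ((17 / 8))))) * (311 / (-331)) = -15861 / 331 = -47.92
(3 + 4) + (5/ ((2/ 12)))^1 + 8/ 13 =489/ 13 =37.62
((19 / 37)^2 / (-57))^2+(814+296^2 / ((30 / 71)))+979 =17639207885834 / 84337245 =209150.87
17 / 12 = 1.42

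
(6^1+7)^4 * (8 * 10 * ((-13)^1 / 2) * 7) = -103962040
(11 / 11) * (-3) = -3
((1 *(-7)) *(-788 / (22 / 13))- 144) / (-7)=-34270 / 77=-445.06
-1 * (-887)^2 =-786769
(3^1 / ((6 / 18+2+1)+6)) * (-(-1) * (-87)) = -783 / 28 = -27.96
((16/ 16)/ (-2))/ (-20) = 1/ 40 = 0.02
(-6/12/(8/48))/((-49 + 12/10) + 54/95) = 285/4487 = 0.06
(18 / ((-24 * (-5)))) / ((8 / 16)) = 3 / 10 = 0.30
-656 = -656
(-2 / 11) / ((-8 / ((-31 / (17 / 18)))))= -279 / 374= -0.75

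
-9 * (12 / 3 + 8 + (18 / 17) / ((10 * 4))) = -36801 / 340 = -108.24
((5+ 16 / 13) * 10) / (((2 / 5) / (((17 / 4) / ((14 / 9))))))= 309825 / 728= 425.58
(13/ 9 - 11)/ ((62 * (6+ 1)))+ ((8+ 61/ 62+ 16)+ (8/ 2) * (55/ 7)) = 220261/ 3906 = 56.39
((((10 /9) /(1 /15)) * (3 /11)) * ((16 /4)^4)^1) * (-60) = -768000 /11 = -69818.18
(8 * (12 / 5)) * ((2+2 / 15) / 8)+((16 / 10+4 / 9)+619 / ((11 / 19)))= 2663957 / 2475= 1076.35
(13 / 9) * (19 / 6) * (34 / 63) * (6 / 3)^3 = 33592 / 1701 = 19.75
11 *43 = 473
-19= -19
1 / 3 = 0.33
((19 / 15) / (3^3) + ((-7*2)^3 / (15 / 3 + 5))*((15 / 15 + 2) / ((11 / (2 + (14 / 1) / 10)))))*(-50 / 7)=11333374 / 6237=1817.12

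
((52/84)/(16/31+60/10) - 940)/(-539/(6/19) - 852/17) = 67780309/126700763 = 0.53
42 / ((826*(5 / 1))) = 0.01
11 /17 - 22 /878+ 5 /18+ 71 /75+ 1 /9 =6574163 /3358350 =1.96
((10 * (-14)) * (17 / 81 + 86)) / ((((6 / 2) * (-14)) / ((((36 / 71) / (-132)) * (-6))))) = 139660 / 21087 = 6.62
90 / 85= 18 / 17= 1.06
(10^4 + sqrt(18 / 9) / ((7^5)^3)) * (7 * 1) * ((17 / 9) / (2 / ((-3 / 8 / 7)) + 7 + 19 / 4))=-4760000 / 921 - 68 * sqrt(2) / 624643450093929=-5168.30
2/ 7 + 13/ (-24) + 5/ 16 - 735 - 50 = -263741/ 336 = -784.94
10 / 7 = 1.43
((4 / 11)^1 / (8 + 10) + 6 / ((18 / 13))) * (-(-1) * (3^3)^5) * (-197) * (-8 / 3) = 360984487896 / 11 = 32816771626.91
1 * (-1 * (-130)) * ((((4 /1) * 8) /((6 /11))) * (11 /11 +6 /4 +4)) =148720 /3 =49573.33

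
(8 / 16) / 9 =1 / 18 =0.06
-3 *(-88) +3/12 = 1057/4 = 264.25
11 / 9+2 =29 / 9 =3.22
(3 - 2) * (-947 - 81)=-1028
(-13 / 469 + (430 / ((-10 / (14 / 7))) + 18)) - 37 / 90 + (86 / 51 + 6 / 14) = -47592101 / 717570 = -66.32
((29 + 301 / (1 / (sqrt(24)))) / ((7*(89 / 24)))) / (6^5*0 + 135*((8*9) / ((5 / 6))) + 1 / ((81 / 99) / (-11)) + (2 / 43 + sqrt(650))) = -3091232160*sqrt(39) / 1809283384420271- 521196120*sqrt(26) / 12664983690941897 + 1214449718616 / 12664983690941897 + 3601471579344*sqrt(6) / 1809283384420271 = 0.00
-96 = -96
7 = 7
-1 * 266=-266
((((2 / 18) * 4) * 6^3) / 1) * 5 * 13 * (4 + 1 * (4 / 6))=29120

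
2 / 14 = 0.14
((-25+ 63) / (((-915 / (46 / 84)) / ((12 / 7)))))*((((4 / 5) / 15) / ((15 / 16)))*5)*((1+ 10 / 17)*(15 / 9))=-111872 / 3810975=-0.03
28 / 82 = 14 / 41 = 0.34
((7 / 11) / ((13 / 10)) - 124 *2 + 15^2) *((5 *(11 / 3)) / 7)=-5365 / 91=-58.96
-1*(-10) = 10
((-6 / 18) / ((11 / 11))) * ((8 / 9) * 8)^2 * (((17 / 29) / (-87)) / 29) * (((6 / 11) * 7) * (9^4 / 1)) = 98.11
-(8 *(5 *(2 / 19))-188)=3492 / 19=183.79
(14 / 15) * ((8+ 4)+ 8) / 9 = 2.07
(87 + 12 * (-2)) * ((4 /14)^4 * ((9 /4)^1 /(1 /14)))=648 /49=13.22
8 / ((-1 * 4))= -2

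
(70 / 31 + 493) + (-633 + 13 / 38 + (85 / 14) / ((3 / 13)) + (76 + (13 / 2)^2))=354233 / 49476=7.16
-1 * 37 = -37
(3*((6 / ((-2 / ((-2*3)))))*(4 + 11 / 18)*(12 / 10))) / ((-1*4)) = -747 / 10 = -74.70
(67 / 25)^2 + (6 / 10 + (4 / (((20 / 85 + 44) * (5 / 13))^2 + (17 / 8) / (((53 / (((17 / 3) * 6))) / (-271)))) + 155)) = 162.73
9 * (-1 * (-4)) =36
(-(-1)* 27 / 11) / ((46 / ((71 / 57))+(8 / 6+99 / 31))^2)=1177189443 / 824251396859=0.00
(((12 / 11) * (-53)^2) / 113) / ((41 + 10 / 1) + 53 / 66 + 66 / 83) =16786584 / 32559029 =0.52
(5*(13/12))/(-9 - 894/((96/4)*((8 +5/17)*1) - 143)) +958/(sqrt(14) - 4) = -109339349/57060 - 479*sqrt(14) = -3708.47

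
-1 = -1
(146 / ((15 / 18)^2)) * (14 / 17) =73584 / 425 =173.14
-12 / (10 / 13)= -78 / 5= -15.60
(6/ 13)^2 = 36/ 169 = 0.21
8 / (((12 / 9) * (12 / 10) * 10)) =1 / 2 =0.50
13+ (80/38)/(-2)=227/19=11.95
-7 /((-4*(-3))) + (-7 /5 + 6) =241 /60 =4.02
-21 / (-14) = 3 / 2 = 1.50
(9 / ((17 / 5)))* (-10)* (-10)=4500 / 17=264.71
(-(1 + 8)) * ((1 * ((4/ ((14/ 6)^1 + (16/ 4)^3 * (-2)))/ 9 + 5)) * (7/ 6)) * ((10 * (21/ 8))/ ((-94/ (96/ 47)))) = 24920910/ 832793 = 29.92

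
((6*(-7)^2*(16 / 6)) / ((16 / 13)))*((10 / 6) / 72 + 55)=7570745 / 216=35049.75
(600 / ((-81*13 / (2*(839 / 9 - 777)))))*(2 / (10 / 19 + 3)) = 93540800 / 211653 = 441.95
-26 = -26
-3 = -3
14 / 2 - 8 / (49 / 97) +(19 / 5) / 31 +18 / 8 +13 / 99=-19046779 / 3007620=-6.33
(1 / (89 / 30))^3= 27000 / 704969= 0.04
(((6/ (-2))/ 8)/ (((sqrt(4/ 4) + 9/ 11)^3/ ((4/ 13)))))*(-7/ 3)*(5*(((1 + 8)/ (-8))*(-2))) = 83853/ 166400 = 0.50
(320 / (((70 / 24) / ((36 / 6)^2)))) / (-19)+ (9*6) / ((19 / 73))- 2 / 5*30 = -1650 / 133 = -12.41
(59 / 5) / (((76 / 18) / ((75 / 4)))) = 7965 / 152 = 52.40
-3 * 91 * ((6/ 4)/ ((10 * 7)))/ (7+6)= -9/ 20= -0.45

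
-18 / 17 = -1.06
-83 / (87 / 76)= -6308 / 87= -72.51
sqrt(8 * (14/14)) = 2 * sqrt(2) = 2.83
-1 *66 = -66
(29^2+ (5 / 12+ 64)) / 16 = 10865 / 192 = 56.59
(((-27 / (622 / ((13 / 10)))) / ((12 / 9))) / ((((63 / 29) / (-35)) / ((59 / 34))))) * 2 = 200187 / 84592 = 2.37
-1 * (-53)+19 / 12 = 655 / 12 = 54.58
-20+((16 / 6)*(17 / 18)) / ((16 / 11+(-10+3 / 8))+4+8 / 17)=-3090628 / 149445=-20.68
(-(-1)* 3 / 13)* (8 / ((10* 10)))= 6 / 325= 0.02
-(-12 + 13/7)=71/7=10.14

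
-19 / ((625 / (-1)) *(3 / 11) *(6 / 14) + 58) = 77 / 61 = 1.26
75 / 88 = 0.85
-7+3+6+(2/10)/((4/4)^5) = 11/5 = 2.20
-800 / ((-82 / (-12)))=-4800 / 41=-117.07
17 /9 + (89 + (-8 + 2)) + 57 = 1277 /9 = 141.89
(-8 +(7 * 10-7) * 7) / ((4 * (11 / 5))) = 2165 / 44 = 49.20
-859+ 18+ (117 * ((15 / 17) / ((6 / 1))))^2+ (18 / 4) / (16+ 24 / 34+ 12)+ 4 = -152540451 / 282064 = -540.80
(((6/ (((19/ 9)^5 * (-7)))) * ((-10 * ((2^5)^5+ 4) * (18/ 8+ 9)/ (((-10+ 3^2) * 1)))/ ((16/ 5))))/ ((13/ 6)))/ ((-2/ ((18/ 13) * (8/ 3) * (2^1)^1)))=120367370400363000/ 2929225117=41091881.16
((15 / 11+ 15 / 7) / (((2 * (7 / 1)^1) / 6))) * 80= 120.22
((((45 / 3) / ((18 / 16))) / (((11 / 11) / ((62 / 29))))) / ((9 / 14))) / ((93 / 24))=8960 / 783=11.44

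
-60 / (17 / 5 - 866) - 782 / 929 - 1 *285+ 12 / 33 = -12579253513 / 44074547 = -285.41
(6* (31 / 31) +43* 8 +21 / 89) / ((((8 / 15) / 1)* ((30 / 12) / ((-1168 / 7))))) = -3900828 / 89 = -43829.53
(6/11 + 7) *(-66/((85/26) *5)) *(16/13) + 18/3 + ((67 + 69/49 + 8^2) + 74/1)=3642536/20825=174.91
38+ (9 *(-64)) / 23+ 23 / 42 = 13045 / 966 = 13.50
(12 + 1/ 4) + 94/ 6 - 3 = 299/ 12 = 24.92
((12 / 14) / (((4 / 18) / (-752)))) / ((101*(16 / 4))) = -5076 / 707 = -7.18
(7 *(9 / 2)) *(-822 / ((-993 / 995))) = 8587845 / 331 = 25945.15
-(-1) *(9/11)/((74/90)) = 405/407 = 1.00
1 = 1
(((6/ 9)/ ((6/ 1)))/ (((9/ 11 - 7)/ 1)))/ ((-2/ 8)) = 11/ 153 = 0.07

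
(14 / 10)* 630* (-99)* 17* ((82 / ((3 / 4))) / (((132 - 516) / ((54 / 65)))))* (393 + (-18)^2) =65455624773 / 260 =251752402.97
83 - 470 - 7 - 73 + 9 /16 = -7463 /16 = -466.44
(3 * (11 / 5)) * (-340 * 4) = -8976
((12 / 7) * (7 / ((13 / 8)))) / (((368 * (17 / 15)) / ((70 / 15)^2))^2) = 120050 / 5962359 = 0.02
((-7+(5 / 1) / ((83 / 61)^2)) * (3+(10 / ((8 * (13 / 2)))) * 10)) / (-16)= 118472 / 89557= 1.32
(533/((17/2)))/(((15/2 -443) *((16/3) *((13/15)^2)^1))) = -27675/769964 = -0.04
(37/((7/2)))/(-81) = -74/567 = -0.13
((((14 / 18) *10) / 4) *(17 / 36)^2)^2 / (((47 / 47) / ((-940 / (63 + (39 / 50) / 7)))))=-4207631378125 / 1502592031872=-2.80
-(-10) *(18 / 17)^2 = 3240 / 289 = 11.21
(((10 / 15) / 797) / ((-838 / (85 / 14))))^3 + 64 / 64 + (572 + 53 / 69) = 36410710306854596529269605 / 63458929304697326635368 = 573.77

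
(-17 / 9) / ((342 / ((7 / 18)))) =-119 / 55404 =-0.00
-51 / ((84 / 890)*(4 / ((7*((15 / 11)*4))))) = -113475 / 22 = -5157.95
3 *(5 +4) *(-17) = -459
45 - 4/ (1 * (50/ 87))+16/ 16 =976/ 25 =39.04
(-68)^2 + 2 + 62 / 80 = 185071 / 40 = 4626.78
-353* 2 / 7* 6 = -4236 / 7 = -605.14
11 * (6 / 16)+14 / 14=41 / 8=5.12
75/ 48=25/ 16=1.56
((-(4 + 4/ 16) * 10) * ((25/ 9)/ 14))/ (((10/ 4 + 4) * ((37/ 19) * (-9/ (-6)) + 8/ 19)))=-40375/ 104013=-0.39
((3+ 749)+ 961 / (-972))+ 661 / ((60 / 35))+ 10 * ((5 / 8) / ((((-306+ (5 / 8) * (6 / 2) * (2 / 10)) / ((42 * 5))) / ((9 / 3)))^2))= 15019238665 / 12912534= 1163.15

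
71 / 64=1.11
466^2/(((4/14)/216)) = 164169936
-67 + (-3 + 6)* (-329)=-1054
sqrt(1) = 1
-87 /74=-1.18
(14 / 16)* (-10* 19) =-665 / 4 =-166.25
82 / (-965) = -82 / 965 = -0.08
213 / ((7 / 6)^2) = 7668 / 49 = 156.49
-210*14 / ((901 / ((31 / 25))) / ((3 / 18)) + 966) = -7595 / 13758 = -0.55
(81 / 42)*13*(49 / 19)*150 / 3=61425 / 19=3232.89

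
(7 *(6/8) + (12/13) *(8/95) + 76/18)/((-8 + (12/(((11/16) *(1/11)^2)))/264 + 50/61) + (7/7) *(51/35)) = 4.19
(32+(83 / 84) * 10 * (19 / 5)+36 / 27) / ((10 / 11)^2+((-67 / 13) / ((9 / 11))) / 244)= 88.53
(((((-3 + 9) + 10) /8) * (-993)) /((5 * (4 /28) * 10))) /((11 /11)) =-278.04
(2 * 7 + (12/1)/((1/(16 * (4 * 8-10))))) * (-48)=-203424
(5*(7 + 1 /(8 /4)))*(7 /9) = 175 /6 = 29.17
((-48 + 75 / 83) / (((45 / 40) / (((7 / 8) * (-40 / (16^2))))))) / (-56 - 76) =-45605 / 1051776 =-0.04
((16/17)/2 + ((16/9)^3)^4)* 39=62235342524849000/1600434040059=38886.54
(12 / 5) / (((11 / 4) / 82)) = 71.56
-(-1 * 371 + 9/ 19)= 7040/ 19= 370.53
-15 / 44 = -0.34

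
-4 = -4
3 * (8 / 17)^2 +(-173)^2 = 8649673 / 289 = 29929.66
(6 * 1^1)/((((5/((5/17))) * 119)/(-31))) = -186/2023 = -0.09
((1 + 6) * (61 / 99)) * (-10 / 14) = -305 / 99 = -3.08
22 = 22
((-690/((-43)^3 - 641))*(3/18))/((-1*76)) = -115/6091248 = -0.00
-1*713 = -713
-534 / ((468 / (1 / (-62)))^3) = 89 / 4071565046016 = 0.00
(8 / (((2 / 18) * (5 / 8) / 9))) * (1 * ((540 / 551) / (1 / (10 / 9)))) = 622080 / 551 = 1129.00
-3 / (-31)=3 / 31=0.10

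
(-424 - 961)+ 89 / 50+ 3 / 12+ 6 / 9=-414691 / 300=-1382.30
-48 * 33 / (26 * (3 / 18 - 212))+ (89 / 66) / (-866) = 270134765 / 944388588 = 0.29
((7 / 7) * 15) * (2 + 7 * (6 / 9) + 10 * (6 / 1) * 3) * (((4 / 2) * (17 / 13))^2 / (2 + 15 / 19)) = 61499200 / 8957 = 6866.05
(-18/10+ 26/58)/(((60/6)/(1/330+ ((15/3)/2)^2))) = -202223/239250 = -0.85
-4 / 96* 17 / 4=-17 / 96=-0.18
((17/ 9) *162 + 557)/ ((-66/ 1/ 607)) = -523841/ 66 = -7936.98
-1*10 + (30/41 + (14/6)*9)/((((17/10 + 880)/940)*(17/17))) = 1586810/120499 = 13.17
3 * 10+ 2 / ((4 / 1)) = 61 / 2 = 30.50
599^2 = 358801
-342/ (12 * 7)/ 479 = -57/ 6706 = -0.01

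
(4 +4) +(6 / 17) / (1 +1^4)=139 / 17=8.18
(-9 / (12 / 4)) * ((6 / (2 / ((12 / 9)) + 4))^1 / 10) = -0.33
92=92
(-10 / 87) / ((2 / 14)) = -70 / 87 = -0.80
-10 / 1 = -10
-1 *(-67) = 67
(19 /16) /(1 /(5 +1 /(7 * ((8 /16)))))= 703 /112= 6.28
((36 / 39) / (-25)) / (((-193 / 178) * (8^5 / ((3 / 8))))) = 801 / 2055372800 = 0.00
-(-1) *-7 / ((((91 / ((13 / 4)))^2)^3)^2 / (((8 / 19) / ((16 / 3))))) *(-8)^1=3 / 157576679881965568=0.00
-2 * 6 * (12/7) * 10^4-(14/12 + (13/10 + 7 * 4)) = -21603199/105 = -205744.75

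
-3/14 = -0.21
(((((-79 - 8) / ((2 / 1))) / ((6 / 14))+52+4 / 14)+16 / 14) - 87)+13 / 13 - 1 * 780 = -12797 / 14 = -914.07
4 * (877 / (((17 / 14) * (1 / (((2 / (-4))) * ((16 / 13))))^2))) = 3143168 / 2873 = 1094.04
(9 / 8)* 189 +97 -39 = 270.62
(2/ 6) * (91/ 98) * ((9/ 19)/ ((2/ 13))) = 507/ 532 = 0.95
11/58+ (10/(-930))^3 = 8847869/46652706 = 0.19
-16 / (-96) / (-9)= -1 / 54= -0.02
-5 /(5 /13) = -13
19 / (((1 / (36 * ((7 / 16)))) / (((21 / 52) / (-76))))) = -1323 / 832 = -1.59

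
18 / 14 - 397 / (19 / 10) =-27619 / 133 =-207.66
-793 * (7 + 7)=-11102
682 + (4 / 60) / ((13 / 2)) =132992 / 195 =682.01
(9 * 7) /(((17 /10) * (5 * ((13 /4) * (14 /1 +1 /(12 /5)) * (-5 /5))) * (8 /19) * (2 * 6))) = -1197 /38233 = -0.03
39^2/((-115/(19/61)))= -28899/7015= -4.12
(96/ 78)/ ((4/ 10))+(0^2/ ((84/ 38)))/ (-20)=3.08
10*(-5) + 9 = -41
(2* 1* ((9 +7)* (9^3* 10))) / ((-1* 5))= -46656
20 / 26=10 / 13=0.77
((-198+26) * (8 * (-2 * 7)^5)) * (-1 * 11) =-8140504064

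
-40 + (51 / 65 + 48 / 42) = -17323 / 455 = -38.07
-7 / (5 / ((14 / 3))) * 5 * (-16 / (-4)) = -392 / 3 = -130.67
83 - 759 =-676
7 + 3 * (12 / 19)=169 / 19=8.89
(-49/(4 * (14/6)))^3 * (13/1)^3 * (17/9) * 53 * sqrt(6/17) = -119817789 * sqrt(102)/64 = -18907818.00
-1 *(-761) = 761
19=19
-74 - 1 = -75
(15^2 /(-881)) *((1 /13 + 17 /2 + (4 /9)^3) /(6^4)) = -4105775 /2404580256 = -0.00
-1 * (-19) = 19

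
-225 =-225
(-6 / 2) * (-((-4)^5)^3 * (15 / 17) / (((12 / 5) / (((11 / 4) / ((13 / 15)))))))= -830472192000 / 221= -3757792723.98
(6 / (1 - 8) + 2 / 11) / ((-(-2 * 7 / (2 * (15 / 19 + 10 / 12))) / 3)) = -4810 / 10241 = -0.47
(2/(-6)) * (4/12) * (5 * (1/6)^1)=-0.09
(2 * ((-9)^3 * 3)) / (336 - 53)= -4374 / 283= -15.46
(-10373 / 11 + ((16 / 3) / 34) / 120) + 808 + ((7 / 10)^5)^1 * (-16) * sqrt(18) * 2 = -103274 / 765 - 50421 * sqrt(2) / 3125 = -157.82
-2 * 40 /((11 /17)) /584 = -170 /803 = -0.21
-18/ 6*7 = -21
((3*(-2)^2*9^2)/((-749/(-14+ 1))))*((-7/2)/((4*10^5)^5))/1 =-3159/547840000000000000000000000000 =-0.00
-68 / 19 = -3.58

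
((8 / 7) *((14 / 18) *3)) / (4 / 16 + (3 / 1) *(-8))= -32 / 285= -0.11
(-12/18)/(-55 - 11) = 1/99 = 0.01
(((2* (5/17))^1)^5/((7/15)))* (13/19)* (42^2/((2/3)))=7371000000/26977283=273.23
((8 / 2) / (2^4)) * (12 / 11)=3 / 11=0.27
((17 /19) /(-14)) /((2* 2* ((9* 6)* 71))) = -0.00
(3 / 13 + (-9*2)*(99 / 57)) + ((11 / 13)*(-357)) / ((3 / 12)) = -306117 / 247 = -1239.34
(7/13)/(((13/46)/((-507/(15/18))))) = -5796/5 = -1159.20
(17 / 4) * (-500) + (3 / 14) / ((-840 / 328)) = -1041291 / 490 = -2125.08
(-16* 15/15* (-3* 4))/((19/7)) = 1344/19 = 70.74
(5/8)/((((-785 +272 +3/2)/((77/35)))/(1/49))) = -0.00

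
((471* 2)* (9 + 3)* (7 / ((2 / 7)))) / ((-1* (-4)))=69237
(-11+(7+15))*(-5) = -55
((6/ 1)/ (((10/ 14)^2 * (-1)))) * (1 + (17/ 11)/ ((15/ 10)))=-6566/ 275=-23.88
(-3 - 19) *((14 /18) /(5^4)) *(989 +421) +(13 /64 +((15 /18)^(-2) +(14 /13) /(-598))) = -3448049723 /93288000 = -36.96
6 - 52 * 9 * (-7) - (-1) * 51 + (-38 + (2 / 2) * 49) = 3344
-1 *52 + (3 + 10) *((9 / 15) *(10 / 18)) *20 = 104 / 3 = 34.67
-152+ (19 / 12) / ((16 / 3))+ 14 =-8813 / 64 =-137.70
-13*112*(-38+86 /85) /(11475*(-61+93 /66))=-33569536 /426238875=-0.08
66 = 66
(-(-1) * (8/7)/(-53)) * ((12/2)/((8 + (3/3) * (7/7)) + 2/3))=-144/10759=-0.01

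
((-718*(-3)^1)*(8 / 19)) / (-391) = -17232 / 7429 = -2.32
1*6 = 6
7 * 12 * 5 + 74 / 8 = 1717 / 4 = 429.25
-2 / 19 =-0.11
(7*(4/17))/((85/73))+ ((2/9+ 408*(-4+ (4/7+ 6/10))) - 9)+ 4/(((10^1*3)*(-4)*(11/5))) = -465217651/400554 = -1161.44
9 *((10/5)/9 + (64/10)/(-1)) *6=-333.60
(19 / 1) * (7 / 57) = 7 / 3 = 2.33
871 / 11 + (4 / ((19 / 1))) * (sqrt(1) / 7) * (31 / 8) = 232027 / 2926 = 79.30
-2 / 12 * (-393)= 131 / 2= 65.50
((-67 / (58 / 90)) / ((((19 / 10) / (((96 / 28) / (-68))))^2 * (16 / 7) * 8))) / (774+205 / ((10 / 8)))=-10125 / 2372024144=-0.00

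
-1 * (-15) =15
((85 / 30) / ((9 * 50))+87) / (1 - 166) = -234917 / 445500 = -0.53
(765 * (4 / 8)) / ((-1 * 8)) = -765 / 16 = -47.81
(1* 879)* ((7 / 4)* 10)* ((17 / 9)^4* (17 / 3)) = 14560633535 / 13122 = 1109635.23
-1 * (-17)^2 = -289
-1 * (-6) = 6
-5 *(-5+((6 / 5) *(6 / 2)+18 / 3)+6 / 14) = -176 / 7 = -25.14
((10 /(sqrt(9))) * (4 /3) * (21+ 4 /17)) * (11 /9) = 158840 /1377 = 115.35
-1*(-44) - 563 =-519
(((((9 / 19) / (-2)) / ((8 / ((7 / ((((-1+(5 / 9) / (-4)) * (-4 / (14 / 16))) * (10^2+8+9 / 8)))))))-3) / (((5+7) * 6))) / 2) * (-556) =168072545 / 14508096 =11.58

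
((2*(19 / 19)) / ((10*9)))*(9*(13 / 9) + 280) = 293 / 45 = 6.51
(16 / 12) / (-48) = -0.03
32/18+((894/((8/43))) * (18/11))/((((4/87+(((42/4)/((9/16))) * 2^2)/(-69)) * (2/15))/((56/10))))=-196266516043/615780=-318728.31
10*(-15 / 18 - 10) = -325 / 3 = -108.33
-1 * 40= -40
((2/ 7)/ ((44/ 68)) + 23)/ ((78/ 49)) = 12635/ 858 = 14.73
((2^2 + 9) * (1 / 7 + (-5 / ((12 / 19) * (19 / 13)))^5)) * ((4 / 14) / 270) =-105583212059 / 1646023680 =-64.14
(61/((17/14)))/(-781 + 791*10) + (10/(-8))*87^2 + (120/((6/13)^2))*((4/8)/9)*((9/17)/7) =-96293363029/10180212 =-9458.88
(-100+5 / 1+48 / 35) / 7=-3277 / 245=-13.38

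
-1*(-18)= 18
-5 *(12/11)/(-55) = 12/121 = 0.10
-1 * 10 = -10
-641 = -641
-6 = -6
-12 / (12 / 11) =-11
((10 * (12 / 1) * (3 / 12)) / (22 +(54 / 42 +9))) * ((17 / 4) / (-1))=-1785 / 452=-3.95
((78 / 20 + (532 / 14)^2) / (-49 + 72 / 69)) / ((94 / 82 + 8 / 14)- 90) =95575879 / 279467110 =0.34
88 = 88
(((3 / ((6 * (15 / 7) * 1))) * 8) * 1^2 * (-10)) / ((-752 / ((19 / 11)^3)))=48013 / 375342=0.13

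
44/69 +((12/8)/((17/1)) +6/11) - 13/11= 2311/25806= 0.09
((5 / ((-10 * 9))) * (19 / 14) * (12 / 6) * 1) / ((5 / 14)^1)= -19 / 45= -0.42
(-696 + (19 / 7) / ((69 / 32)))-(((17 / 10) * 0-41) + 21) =-325900 / 483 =-674.74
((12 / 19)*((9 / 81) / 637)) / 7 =0.00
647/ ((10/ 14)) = 4529/ 5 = 905.80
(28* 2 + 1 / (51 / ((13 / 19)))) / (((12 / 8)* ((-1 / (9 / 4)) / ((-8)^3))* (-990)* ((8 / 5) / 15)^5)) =-3146838.58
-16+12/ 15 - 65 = -401/ 5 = -80.20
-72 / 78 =-12 / 13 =-0.92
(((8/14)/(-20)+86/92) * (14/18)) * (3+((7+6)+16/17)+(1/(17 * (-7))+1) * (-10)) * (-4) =-2439448/123165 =-19.81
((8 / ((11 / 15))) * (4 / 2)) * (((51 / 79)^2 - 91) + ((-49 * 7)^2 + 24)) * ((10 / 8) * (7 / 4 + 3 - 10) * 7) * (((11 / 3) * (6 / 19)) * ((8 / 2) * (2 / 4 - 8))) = 485429777374500 / 118579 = 4093724667.73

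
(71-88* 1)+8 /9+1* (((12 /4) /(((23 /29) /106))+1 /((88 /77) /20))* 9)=1552499 /414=3750.00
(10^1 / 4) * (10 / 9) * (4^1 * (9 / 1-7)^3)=800 / 9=88.89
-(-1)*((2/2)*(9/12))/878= 3/3512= 0.00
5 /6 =0.83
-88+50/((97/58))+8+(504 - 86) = 35686/97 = 367.90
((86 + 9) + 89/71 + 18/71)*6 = 41112/71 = 579.04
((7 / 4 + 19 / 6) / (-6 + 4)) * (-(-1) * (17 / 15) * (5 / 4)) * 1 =-3.48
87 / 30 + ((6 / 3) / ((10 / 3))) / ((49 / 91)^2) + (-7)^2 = 5289 / 98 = 53.97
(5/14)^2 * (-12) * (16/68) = -300/833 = -0.36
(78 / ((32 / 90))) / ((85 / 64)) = 2808 / 17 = 165.18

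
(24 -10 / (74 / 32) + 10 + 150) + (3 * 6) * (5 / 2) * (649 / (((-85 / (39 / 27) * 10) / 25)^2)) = 89456777 / 384948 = 232.39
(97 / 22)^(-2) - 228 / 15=-712664 / 47045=-15.15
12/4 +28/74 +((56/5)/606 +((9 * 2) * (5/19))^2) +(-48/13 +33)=14506051078/263066115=55.14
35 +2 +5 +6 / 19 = 804 / 19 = 42.32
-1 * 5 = -5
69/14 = 4.93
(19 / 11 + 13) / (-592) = -81 / 3256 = -0.02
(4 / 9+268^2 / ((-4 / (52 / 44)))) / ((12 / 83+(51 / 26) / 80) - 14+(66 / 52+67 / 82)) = 1143847939840 / 633075201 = 1806.81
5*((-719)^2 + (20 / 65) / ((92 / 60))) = 772856995 / 299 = 2584806.00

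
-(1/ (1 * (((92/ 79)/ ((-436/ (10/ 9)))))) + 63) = 63009/ 230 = 273.95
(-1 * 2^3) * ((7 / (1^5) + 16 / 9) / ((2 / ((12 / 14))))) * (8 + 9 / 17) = -91640 / 357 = -256.69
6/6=1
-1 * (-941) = 941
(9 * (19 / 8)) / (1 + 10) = 171 / 88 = 1.94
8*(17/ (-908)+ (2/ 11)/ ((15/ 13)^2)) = 529658/ 561825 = 0.94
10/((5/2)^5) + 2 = 1314/625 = 2.10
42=42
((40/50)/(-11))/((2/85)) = -34/11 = -3.09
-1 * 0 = 0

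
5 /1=5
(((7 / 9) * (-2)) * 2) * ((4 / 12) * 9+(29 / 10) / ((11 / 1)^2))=-51226 / 5445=-9.41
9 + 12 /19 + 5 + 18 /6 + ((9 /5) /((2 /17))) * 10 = 170.63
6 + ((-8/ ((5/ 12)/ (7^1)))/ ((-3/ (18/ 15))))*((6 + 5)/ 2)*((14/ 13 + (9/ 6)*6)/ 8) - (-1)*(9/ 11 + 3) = 1366584/ 3575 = 382.26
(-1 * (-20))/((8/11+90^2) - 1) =220/89097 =0.00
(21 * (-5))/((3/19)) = -665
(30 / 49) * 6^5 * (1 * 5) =1166400 / 49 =23804.08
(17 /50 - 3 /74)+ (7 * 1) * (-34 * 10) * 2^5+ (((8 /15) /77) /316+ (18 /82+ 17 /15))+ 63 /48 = -281108137040469 /3691164400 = -76157.04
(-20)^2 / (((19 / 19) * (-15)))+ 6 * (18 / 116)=-2239 / 87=-25.74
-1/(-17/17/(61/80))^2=-3721/6400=-0.58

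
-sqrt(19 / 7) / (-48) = 0.03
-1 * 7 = -7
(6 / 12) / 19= 0.03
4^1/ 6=2/ 3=0.67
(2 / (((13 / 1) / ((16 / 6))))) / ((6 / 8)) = 64 / 117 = 0.55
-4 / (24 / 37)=-37 / 6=-6.17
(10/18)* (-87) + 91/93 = -1468/31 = -47.35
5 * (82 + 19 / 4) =1735 / 4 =433.75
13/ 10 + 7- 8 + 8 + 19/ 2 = 89/ 5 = 17.80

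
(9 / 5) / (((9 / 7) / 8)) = 56 / 5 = 11.20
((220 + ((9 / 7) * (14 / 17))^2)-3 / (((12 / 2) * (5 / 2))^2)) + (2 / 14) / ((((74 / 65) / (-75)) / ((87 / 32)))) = 195.52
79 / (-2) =-39.50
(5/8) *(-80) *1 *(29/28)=-51.79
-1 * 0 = 0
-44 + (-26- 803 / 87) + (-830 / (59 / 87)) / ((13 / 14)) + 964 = -433.27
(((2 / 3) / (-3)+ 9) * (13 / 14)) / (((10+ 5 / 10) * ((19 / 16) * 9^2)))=16432 / 2036097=0.01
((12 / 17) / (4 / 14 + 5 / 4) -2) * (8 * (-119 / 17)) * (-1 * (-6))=378336 / 731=517.56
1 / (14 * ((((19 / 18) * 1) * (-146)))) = -9 / 19418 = -0.00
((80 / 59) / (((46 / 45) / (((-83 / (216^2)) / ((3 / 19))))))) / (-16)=39425 / 42208128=0.00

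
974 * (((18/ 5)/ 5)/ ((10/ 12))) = 105192/ 125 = 841.54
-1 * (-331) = 331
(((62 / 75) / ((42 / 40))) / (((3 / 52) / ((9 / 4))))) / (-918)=-1612 / 48195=-0.03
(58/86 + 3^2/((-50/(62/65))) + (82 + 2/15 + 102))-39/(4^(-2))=-92101666/209625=-439.36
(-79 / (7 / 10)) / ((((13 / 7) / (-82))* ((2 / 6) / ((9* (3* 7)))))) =36730260 / 13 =2825404.62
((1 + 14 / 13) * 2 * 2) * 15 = 124.62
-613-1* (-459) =-154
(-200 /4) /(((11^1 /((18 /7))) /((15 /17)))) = -13500 /1309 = -10.31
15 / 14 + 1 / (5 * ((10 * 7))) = 188 / 175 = 1.07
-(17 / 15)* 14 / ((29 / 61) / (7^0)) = -14518 / 435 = -33.37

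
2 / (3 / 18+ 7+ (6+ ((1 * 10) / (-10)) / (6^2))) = 72 / 473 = 0.15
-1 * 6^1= -6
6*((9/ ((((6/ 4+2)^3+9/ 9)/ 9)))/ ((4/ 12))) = 432/ 13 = 33.23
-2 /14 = -1 /7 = -0.14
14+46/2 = 37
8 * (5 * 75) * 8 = 24000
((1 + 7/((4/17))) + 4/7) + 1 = 905/28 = 32.32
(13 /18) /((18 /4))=13 /81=0.16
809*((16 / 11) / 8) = 1618 / 11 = 147.09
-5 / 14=-0.36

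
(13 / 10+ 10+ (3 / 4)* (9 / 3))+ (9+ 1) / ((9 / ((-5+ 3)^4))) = 5639 / 180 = 31.33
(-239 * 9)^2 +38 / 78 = 180445258 / 39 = 4626801.49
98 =98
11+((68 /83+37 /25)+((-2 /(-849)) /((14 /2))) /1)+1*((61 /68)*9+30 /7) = 21516422129 /838557300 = 25.66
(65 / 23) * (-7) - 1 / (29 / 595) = -26880 / 667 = -40.30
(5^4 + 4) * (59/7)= 37111/7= 5301.57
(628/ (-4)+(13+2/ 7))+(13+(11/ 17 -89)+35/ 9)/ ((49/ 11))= -171100/ 1071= -159.76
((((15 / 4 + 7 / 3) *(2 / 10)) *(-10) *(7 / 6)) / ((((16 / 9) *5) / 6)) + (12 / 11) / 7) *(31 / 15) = -19.48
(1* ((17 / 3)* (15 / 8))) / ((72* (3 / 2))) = 85 / 864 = 0.10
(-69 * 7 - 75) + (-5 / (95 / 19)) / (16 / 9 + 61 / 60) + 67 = -247153 / 503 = -491.36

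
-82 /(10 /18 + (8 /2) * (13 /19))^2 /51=-799254 /5388473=-0.15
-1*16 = -16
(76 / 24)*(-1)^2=19 / 6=3.17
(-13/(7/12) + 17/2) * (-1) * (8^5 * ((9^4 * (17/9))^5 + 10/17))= 15714784077948223820270190592/119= 132057009058388435464455400.00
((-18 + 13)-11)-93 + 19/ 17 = -1834/ 17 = -107.88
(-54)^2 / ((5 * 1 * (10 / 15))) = 4374 / 5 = 874.80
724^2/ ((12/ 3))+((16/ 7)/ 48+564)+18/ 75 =69094351/ 525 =131608.29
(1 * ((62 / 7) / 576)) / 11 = 31 / 22176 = 0.00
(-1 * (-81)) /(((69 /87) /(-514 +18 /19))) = -52398.29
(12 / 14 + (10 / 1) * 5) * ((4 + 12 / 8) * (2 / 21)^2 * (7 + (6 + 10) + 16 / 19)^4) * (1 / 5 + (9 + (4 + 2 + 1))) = 2968301395706328 / 223500515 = 13280959.98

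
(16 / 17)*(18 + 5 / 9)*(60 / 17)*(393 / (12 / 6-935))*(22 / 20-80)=184116832 / 89879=2048.50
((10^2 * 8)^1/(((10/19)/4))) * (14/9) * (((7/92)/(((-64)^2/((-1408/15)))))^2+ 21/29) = 5446667808953/795277440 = 6848.76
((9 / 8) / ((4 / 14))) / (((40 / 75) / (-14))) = -6615 / 64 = -103.36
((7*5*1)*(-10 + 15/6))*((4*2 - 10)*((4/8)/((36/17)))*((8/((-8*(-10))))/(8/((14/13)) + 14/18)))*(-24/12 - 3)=-7.55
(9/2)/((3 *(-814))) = -3/1628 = -0.00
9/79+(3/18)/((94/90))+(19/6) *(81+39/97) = 185876711/720322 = 258.05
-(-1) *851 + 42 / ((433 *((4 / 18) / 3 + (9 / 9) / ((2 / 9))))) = 91017569 / 106951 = 851.02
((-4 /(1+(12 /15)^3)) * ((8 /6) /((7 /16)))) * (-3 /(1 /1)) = 32000 /1323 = 24.19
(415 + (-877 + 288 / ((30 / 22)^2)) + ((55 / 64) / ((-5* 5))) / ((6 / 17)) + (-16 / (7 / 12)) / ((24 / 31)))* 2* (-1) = 23025809 / 33600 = 685.29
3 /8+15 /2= 63 /8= 7.88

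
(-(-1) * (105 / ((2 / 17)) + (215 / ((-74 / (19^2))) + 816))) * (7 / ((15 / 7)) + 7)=3758678 / 555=6772.39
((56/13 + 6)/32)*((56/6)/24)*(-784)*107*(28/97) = -3033.35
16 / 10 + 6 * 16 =488 / 5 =97.60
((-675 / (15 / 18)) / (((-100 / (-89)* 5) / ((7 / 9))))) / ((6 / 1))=-1869 / 100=-18.69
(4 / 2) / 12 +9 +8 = 103 / 6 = 17.17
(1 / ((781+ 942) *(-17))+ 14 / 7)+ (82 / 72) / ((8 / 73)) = 12.39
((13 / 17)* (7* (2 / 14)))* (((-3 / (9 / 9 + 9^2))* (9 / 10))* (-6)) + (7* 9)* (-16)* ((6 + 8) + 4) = -126462627 / 6970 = -18143.85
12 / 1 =12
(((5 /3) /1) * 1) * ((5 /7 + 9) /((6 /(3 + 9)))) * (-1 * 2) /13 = -1360 /273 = -4.98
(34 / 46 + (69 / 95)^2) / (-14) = -131464 / 1453025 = -0.09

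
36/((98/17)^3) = 44217/235298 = 0.19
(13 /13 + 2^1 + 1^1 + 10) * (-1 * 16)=-224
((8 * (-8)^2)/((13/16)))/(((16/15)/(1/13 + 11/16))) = 76320/169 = 451.60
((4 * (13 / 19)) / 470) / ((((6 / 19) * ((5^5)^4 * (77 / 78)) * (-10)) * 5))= -169 / 43141841888427734375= -0.00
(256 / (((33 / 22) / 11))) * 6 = 11264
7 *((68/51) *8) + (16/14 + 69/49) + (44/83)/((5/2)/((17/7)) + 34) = 124700035/1614599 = 77.23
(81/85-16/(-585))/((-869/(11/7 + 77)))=-97490/1099917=-0.09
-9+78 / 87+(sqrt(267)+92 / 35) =-5557 / 1015+sqrt(267) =10.87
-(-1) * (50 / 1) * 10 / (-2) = -250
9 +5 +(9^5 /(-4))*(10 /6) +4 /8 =-98357 /4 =-24589.25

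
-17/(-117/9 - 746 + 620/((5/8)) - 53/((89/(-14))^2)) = -134657/1835205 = -0.07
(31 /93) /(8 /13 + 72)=0.00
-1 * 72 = -72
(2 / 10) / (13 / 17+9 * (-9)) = -17 / 6820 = -0.00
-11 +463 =452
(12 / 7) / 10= 6 / 35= 0.17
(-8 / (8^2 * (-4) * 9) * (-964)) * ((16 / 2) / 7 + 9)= -17111 / 504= -33.95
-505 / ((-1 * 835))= 101 / 167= 0.60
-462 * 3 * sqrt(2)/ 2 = -693 * sqrt(2) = -980.05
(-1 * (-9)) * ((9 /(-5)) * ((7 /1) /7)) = -16.20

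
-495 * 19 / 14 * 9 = -84645 / 14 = -6046.07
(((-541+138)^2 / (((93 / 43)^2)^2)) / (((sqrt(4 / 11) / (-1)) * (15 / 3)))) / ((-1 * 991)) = 577777369 * sqrt(11) / 771404310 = 2.48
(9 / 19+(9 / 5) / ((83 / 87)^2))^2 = 2573791324416 / 428311347025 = 6.01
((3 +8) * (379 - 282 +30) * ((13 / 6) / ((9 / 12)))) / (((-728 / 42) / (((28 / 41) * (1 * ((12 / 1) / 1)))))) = -78232 / 41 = -1908.10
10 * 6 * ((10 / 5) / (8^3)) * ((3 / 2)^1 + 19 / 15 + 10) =2.99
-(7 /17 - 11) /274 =90 /2329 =0.04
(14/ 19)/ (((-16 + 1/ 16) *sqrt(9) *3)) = -224/ 43605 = -0.01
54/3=18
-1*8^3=-512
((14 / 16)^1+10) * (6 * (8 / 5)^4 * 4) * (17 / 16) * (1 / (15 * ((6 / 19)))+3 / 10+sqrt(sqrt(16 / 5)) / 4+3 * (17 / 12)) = 567936 * 5^(3 / 4) / 3125+27040064 / 3125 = 9260.50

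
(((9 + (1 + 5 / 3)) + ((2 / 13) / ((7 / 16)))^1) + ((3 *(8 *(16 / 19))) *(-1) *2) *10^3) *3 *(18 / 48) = -628804983 / 13832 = -45460.16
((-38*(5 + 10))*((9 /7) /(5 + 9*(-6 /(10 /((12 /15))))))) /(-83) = 128250 /9877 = 12.98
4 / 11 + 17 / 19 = 263 / 209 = 1.26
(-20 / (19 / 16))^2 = 102400 / 361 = 283.66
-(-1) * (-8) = -8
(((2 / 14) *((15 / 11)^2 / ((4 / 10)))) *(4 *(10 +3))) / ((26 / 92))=103500 / 847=122.20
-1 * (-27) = 27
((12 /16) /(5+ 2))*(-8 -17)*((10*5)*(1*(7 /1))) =-1875 /2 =-937.50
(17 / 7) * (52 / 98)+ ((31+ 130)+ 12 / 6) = 56351 / 343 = 164.29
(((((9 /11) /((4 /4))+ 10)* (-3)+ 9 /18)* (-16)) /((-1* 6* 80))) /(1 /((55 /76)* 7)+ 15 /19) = -93499 /86628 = -1.08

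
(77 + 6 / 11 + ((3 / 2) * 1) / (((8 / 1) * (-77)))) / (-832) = -95533 / 1025024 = -0.09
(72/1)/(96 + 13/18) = 1296/1741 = 0.74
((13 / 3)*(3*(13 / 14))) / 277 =0.04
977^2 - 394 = 954135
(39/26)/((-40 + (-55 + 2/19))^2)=361/2167206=0.00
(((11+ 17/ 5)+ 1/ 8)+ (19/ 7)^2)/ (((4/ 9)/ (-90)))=-3475629/ 784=-4433.20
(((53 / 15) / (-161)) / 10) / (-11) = 53 / 265650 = 0.00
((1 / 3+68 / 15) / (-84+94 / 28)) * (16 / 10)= -8176 / 84675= -0.10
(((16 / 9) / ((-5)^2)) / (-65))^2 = 256 / 213890625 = 0.00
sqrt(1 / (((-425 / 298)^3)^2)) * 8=2.76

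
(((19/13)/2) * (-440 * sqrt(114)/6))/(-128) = 1045 * sqrt(114)/2496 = 4.47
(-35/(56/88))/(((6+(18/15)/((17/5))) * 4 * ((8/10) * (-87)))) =4675/150336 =0.03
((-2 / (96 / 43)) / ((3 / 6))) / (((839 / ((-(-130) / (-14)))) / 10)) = 13975 / 70476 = 0.20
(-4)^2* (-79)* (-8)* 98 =990976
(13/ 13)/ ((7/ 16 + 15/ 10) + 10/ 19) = 304/ 749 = 0.41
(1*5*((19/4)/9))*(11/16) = 1045/576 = 1.81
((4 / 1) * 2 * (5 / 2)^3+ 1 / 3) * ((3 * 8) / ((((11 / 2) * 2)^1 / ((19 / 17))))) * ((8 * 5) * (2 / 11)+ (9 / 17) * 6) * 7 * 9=7035525504 / 34969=201193.21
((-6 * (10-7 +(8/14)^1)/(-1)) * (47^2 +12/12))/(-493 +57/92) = -30498000/317093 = -96.18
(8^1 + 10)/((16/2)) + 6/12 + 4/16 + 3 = 6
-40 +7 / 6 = -233 / 6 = -38.83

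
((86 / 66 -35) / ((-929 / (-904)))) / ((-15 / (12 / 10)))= 2010496 / 766425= 2.62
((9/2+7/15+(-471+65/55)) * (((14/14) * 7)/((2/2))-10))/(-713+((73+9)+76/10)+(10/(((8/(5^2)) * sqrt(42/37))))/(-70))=-31489106789952/14076394765873+536903500 * sqrt(1554)/14076394765873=-2.24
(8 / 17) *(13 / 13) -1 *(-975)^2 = -16160617 / 17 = -950624.53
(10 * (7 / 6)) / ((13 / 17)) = 595 / 39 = 15.26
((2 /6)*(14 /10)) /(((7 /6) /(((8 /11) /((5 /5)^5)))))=16 /55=0.29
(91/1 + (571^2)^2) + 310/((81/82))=8610521460952/81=106302734085.83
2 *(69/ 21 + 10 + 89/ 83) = 16684/ 581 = 28.72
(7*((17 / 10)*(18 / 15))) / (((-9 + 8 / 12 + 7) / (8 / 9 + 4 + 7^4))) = -2576707 / 100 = -25767.07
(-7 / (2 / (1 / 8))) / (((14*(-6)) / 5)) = 5 / 192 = 0.03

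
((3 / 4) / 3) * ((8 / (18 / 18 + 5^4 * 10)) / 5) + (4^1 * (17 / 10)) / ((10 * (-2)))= -106247 / 312550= -0.34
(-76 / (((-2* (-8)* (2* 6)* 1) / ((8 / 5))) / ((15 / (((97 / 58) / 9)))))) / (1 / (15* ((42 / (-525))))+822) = -0.06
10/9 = 1.11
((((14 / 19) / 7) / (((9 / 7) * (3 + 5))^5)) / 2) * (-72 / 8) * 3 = -16807 / 1361608704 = -0.00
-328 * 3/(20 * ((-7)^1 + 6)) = 49.20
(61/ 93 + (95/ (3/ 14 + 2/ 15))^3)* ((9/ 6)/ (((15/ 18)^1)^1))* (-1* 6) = -13291811317890666/ 60297635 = -220436694.04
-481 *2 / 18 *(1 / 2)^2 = -481 / 36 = -13.36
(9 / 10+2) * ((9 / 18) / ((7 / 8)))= 58 / 35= 1.66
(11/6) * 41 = 451/6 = 75.17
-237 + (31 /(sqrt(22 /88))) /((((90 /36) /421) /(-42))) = -2193753 /5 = -438750.60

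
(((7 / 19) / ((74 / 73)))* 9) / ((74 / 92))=105777 / 26011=4.07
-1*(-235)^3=12977875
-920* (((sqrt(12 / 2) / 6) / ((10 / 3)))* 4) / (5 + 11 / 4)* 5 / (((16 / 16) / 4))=-14720* sqrt(6) / 31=-1163.11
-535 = -535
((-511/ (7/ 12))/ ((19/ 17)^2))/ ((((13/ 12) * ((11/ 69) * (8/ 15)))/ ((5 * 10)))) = -19651855500/ 51623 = -380680.23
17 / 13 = 1.31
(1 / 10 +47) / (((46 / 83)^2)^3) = 153988915856799 / 94742968960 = 1625.33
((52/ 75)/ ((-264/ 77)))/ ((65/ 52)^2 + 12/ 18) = -728/ 8025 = -0.09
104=104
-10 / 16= -5 / 8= -0.62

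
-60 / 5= -12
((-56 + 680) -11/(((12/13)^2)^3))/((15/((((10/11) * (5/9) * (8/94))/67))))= 9050795585/349081311744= 0.03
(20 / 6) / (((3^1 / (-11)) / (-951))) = 34870 / 3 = 11623.33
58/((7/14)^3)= 464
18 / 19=0.95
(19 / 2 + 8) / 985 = 7 / 394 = 0.02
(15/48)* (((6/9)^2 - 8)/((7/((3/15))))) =-17/252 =-0.07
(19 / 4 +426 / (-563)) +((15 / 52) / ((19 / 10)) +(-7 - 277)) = -155667575 / 556244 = -279.85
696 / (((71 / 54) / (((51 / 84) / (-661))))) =-159732 / 328517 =-0.49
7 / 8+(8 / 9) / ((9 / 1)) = 631 / 648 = 0.97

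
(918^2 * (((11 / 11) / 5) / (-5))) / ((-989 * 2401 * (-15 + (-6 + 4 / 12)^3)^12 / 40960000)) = 50595340574411314898241600 / 296625511166062598627376532464999288467445088109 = 0.00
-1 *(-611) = 611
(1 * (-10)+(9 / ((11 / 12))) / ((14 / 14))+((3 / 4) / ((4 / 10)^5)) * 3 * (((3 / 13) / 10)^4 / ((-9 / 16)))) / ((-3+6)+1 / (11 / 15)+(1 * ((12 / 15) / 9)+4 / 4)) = -329223195 / 9867025792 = -0.03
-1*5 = -5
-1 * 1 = -1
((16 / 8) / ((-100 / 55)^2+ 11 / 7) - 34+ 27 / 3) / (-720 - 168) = 101581 / 3668328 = 0.03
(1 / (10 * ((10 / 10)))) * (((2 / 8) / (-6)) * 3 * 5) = -1 / 16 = -0.06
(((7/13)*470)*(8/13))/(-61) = -26320/10309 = -2.55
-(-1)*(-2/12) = -0.17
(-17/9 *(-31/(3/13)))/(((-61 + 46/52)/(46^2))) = -376914616/42201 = -8931.41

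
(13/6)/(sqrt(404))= 13 * sqrt(101)/1212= 0.11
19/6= 3.17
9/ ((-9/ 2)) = -2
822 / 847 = 0.97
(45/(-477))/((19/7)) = -0.03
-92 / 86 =-46 / 43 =-1.07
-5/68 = -0.07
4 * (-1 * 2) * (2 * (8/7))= -128/7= -18.29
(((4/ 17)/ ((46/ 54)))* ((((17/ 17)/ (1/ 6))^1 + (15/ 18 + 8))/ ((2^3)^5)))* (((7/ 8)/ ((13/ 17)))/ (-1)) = -5607/ 39190528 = -0.00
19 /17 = 1.12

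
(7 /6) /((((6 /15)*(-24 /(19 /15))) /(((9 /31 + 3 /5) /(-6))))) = 3059 /133920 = 0.02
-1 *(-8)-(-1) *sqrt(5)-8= sqrt(5)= 2.24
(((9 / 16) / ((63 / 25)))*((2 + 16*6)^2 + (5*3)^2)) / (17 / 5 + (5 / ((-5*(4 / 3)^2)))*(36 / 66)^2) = 148663625 / 219044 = 678.69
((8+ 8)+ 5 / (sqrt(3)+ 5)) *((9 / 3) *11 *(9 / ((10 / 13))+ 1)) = 143637 / 20-381 *sqrt(3) / 4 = 7016.87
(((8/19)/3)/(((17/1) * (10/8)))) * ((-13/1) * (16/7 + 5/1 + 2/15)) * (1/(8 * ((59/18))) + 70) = -70479656/1579725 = -44.62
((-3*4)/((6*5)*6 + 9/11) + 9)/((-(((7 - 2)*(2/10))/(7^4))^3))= -81981944091523/663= -123653007679.52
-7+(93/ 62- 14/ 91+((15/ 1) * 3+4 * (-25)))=-1577/ 26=-60.65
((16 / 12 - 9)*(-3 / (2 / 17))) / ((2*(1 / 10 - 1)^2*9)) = 9775 / 729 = 13.41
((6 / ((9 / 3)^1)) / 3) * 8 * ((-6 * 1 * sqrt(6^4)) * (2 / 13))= -2304 / 13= -177.23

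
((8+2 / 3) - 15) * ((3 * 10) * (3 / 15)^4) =-38 / 125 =-0.30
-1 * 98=-98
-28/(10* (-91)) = 2/65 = 0.03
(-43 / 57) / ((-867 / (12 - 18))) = -86 / 16473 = -0.01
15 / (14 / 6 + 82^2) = 45 / 20179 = 0.00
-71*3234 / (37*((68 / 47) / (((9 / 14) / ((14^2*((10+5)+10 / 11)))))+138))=-534196971 / 615970709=-0.87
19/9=2.11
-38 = -38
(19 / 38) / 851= 1 / 1702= 0.00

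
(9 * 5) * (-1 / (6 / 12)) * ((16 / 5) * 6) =-1728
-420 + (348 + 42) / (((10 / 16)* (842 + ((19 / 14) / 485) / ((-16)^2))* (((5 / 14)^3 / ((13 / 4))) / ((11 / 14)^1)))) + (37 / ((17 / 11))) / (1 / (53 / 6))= -69243012240383 / 414686128050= -166.98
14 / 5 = 2.80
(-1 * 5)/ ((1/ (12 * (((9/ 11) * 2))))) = -1080/ 11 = -98.18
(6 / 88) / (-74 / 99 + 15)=27 / 5644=0.00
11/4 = 2.75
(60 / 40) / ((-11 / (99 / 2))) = -27 / 4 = -6.75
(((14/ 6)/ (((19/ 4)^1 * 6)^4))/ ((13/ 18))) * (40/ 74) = 4480/ 1692478827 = 0.00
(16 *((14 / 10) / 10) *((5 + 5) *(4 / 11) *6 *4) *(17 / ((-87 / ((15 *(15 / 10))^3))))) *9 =-1249214400 / 319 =-3916032.60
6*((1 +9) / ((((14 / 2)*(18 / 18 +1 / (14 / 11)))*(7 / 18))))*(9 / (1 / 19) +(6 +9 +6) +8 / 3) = 84096 / 35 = 2402.74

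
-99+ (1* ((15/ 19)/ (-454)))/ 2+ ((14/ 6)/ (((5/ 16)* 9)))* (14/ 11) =-2509273919/ 25619220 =-97.94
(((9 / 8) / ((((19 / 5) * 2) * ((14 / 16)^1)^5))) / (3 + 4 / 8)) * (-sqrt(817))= -184320 * sqrt(817) / 2235331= -2.36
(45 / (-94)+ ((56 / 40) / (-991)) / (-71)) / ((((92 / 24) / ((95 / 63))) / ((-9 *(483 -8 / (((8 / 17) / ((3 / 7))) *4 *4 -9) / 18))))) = 10023044343215 / 12245698801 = 818.50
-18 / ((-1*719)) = 18 / 719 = 0.03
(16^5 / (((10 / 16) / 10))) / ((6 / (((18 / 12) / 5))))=4194304 / 5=838860.80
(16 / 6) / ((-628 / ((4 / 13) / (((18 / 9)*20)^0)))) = -8 / 6123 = -0.00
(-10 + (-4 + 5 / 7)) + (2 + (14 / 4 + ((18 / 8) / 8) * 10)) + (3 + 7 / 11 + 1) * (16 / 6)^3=919705 / 11088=82.95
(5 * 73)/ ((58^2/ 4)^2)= 365/ 707281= 0.00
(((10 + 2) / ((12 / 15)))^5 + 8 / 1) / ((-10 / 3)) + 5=-2278099 / 10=-227809.90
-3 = -3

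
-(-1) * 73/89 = 73/89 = 0.82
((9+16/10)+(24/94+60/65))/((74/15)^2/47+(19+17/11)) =17811585/31852418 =0.56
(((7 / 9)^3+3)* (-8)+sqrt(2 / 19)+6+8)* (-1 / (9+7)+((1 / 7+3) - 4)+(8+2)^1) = -566921 / 4536+1017* sqrt(38) / 2128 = -122.04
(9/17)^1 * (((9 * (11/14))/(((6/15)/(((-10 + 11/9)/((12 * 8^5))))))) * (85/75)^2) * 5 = -14773/11010048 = -0.00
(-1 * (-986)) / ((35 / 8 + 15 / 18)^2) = 567936 / 15625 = 36.35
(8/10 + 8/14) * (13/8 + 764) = 1050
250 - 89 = 161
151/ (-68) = -2.22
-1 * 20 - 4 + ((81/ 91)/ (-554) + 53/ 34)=-9617159/ 428519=-22.44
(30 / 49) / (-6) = -5 / 49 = -0.10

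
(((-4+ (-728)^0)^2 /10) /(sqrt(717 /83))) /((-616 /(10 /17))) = -3 * sqrt(59511) /2502808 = -0.00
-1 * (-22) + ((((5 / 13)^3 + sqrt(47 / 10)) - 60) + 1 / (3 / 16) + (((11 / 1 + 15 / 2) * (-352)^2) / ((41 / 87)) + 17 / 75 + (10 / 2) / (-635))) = sqrt(470) / 10 + 1391064291315981 / 285994475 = 4863957.29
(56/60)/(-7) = -2/15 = -0.13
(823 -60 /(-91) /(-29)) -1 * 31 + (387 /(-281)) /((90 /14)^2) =132136459927 /166850775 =791.94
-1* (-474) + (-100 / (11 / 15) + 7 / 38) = 141209 / 418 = 337.82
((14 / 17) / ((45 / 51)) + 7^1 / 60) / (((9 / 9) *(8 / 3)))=63 / 160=0.39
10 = 10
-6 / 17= -0.35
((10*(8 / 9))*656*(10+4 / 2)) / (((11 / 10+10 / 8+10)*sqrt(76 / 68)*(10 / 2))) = 839680*sqrt(323) / 14079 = 1071.87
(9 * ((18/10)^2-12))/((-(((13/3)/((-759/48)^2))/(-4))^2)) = 72679380764859/17305600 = 4199760.82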